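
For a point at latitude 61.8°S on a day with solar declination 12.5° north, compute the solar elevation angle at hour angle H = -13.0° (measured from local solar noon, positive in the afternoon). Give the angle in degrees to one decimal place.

cos θ_z = sin(-61.8°) sin(12.5°) + cos(-61.8°) cos(12.5°) cos(-13.00°) = -0.1907 + 0.4495 = 0.2588.
θ_z = arccos(0.2588) = 75.00°, so the elevation is 90° − 75.00° = 15.00°.

15.0°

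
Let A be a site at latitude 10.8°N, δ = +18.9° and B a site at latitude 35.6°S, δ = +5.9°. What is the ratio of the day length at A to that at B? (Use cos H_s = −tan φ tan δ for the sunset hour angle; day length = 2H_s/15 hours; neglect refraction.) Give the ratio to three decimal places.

1.093

A: H_s = arccos(−tan 10.8° · tan 18.9°) = 93.74°, so 2H_s/15 = 12.4987 h.
B: H_s = arccos(−tan -35.6° · tan 5.9°) = 85.76°, so 2H_s/15 = 11.4347 h.
Ratio A/B = 12.4987 / 11.4347 = 1.0931.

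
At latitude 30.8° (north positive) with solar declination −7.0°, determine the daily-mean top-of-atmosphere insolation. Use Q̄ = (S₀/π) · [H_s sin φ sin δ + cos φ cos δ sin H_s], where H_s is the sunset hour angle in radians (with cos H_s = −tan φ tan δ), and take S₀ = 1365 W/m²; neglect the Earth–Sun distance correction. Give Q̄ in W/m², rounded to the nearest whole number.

−tan φ tan δ = −(0.5961)(-0.1228) = 0.0732; H_s = arccos(0.0732) = 85.80°. In radians, H_s = 1.4975.
H_s sin φ sin δ = 1.4975 × 0.5120 × -0.1219 = -0.0935.
cos φ cos δ sin H_s = 0.8590 × 0.9925 × 0.9973 = 0.8503.
Q̄ = (1365/π) × (-0.0935 + 0.8503) = 434.49 × 0.7568 = 328.82 W/m².

329 W/m²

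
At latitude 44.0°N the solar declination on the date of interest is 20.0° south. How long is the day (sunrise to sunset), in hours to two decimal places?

9.26 hours

The sunset hour angle satisfies cos H_s = −tan φ tan δ = 0.3515, giving H_s = 69.42°.
Day length = 2 H_s / 15° h⁻¹ = 138.84° / 15 = 9.256 h.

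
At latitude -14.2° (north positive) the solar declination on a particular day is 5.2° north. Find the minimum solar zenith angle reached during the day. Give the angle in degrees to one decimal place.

19.4°

At local solar noon the hour angle is zero, so the zenith angle is |φ − δ| = |-14.2° − (5.2°)| = 19.4°.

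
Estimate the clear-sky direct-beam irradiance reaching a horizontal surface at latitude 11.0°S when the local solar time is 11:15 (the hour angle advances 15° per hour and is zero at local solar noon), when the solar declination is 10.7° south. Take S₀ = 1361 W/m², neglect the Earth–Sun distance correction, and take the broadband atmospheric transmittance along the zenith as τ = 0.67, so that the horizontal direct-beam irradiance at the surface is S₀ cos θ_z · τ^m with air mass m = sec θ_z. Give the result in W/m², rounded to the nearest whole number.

888 W/m²

Hour angle H = 15° × (11.25 − 12) = -11.25°.
cos θ_z = sin(-11.0°) sin(-10.7°) + cos(-11.0°) cos(-10.7°) cos(-11.25°) = 0.0354 + 0.9460 = 0.9814.
Air mass m = 1/cos θ_z = 1/0.9814 = 1.019; τ^m = 0.67^1.019 = 0.6649.
Surface direct beam = 1361 × 0.9814 × 0.6649 = 888.10 W/m².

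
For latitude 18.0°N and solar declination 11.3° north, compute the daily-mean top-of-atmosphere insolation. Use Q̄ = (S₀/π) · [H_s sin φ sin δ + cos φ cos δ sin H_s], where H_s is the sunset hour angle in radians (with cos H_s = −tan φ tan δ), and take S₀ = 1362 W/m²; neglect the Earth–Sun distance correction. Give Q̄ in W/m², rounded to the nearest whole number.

446 W/m²

The sunset hour angle satisfies cos H_s = −tan φ tan δ = -0.0649, giving H_s = 93.72°. In radians, H_s = 1.6357.
H_s sin φ sin δ = 1.6357 × 0.3090 × 0.1959 = 0.0990.
cos φ cos δ sin H_s = 0.9511 × 0.9806 × 0.9979 = 0.9307.
Q̄ = (1362/π) × (0.0990 + 0.9307) = 433.54 × 1.0297 = 446.42 W/m².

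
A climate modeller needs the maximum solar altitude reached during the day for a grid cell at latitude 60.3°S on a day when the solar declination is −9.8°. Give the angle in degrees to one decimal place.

At local solar noon the hour angle is zero, so the elevation is 90° − |φ − δ| = 90° − |-60.3° − (-9.8°)| = 90° − 50.5° = 39.5°.

39.5°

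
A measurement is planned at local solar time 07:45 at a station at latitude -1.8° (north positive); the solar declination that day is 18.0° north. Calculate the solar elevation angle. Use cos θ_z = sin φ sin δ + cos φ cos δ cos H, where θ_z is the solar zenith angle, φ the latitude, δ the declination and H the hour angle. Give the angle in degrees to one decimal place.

24.3°

Hour angle H = 15° × (7.75 − 12) = -63.75°.
cos θ_z = sin φ sin δ + cos φ cos δ cos H = (-0.0314)(0.3090) + (0.9995)(0.9511)(0.4423) = 0.4108.
θ_z = arccos(0.4108) = 65.74°, so the elevation is 90° − 65.74° = 24.26°.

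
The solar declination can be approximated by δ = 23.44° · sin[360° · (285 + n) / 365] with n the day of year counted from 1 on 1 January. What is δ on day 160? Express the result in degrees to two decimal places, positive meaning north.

360 × (285 + 160) / 365 = 438.904°; sin(438.904°) = 0.9813.
δ = 23.44 × 0.9813 = 23.002° ≈ +23.00°.

+23.00°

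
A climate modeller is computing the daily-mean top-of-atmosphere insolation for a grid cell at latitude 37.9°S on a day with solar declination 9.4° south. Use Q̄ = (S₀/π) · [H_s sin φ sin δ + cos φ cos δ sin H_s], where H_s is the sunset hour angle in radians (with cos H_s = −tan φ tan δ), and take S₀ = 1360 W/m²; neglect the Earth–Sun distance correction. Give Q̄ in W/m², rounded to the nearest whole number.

408 W/m²

cos H_s = −tan(-37.9°) · tan(-9.4°) = -0.1289, so H_s = arccos(-0.1289) = 97.41°. In radians, H_s = 1.7001.
H_s sin φ sin δ = 1.7001 × -0.6143 × -0.1633 = 0.1705.
cos φ cos δ sin H_s = 0.7891 × 0.9866 × 0.9917 = 0.7721.
Q̄ = (1360/π) × (0.1705 + 0.7721) = 432.90 × 0.9426 = 408.05 W/m².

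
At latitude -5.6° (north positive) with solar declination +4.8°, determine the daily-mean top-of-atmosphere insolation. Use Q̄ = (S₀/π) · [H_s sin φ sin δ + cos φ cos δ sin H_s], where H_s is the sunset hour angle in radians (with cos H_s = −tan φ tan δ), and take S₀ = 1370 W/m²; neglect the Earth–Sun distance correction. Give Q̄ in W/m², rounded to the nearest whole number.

427 W/m²

cos H_s = −tan(-5.6°) · tan(4.8°) = 0.0082, so H_s = arccos(0.0082) = 89.53°. In radians, H_s = 1.5626.
H_s sin φ sin δ = 1.5626 × -0.0976 × 0.0837 = -0.0128.
cos φ cos δ sin H_s = 0.9952 × 0.9965 × 1.0000 = 0.9917.
Q̄ = (1370/π) × (-0.0128 + 0.9917) = 436.08 × 0.9789 = 426.88 W/m².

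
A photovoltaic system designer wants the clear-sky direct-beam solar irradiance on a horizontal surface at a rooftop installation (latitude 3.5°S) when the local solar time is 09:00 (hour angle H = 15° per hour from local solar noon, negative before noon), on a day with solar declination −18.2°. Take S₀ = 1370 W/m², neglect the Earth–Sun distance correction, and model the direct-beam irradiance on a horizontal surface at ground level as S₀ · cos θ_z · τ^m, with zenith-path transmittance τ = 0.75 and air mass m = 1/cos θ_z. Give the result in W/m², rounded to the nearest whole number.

622 W/m²

Hour angle H = 15° × (9 − 12) = -45.00°.
cos θ_z = sin φ sin δ + cos φ cos δ cos H = (-0.0610)(-0.3123) + (0.9981)(0.9500)(0.7071) = 0.6895.
Air mass m = 1/cos θ_z = 1/0.6895 = 1.450; τ^m = 0.75^1.450 = 0.6589.
Surface direct beam = 1370 × 0.6895 × 0.6589 = 622.41 W/m².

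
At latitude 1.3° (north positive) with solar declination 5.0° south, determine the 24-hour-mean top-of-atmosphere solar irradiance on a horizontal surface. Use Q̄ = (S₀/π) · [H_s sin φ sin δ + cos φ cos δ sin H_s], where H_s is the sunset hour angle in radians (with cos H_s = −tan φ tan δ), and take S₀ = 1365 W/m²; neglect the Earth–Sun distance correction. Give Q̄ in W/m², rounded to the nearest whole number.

cos H_s = −tan(1.3°) · tan(-5.0°) = 0.0020, so H_s = arccos(0.0020) = 89.89°. In radians, H_s = 1.5689.
H_s sin φ sin δ = 1.5689 × 0.0227 × -0.0872 = -0.0031.
cos φ cos δ sin H_s = 0.9997 × 0.9962 × 1.0000 = 0.9959.
Q̄ = (1365/π) × (-0.0031 + 0.9959) = 434.49 × 0.9928 = 431.36 W/m².

431 W/m²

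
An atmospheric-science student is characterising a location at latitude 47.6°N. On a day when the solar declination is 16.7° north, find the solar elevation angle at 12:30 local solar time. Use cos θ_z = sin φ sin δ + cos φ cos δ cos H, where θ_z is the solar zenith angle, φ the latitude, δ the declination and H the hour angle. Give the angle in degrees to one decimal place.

58.5°

Hour angle H = 15° × (12.5 − 12) = 7.50°.
cos θ_z = sin(47.6°) sin(16.7°) + cos(47.6°) cos(16.7°) cos(7.50°) = 0.2122 + 0.6403 = 0.8525.
θ_z = arccos(0.8525) = 31.52°, so the elevation is 90° − 31.52° = 58.48°.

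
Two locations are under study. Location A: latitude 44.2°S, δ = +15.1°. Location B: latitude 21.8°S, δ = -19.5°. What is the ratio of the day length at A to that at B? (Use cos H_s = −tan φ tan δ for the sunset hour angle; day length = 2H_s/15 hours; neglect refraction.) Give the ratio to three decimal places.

A: H_s = arccos(−tan -44.2° · tan 15.1°) = 74.79°, so 2H_s/15 = 9.9720 h.
B: H_s = arccos(−tan -21.8° · tan -19.5°) = 98.14°, so 2H_s/15 = 13.0853 h.
Ratio A/B = 9.9720 / 13.0853 = 0.7621.

0.762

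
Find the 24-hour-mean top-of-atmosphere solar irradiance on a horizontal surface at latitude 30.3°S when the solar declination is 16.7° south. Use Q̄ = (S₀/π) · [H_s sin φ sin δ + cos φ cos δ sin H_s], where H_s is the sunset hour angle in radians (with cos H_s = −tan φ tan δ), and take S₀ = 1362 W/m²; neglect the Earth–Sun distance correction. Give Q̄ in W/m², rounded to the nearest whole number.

463 W/m²

cos H_s = −tan(-30.3°) · tan(-16.7°) = -0.1753, so H_s = arccos(-0.1753) = 100.10°. In radians, H_s = 1.7471.
H_s sin φ sin δ = 1.7471 × -0.5045 × -0.2874 = 0.2533.
cos φ cos δ sin H_s = 0.8634 × 0.9578 × 0.9845 = 0.8141.
Q̄ = (1362/π) × (0.2533 + 0.8141) = 433.54 × 1.0674 = 462.76 W/m².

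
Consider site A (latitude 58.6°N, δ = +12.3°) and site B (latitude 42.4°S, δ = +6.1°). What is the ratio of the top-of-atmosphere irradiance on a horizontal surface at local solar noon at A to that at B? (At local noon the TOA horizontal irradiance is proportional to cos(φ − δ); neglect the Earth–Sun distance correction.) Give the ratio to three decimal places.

A: cos θ_z = cos(58.6° − (12.3°)) = 0.6909.
B: cos θ_z = cos(-42.4° − (6.1°)) = 0.6626.
Ratio A/B = 0.6909 / 0.6626 = 1.0427.

1.043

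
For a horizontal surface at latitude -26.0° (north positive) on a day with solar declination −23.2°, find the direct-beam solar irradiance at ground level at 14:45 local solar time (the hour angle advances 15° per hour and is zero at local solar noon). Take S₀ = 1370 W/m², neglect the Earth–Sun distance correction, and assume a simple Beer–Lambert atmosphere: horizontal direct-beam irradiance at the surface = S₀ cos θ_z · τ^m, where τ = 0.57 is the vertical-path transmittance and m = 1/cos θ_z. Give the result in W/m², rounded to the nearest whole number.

Hour angle H = 15° × (14.75 − 12) = 41.25°.
With φ = -26.0°, δ = -23.2°, H = 41.25°: sin φ sin δ = 0.1727, cos φ cos δ cos H = 0.6211, so cos θ_z = 0.7938.
Air mass m = 1/cos θ_z = 1/0.7938 = 1.260; τ^m = 0.57^1.260 = 0.4925.
Surface direct beam = 1370 × 0.7938 × 0.4925 = 535.60 W/m².

536 W/m²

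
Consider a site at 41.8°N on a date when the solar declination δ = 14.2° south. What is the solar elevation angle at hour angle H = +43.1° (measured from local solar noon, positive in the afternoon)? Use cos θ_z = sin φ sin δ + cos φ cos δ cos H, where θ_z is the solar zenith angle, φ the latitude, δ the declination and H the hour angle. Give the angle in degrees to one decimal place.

cos θ_z = sin φ sin δ + cos φ cos δ cos H = (0.6665)(-0.2453) + (0.7455)(0.9694)(0.7302) = 0.3642.
θ_z = arccos(0.3642) = 68.64°, so the elevation is 90° − 68.64° = 21.36°.

21.4°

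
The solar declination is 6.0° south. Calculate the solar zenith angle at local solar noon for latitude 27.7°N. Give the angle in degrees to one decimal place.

33.7°

At local solar noon the hour angle is zero, so the zenith angle is |φ − δ| = |27.7° − (-6.0°)| = 33.7°.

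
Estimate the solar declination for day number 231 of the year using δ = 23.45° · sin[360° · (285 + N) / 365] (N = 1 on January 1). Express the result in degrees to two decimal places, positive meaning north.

+12.10°

360 × (285 + 231) / 365 = 508.932°; sin(508.932°) = 0.5161.
δ = 23.45 × 0.5161 = 12.103° ≈ +12.10°.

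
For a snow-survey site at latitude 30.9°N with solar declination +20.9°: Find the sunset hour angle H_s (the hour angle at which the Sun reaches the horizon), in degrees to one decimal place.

cos H_s = −tan(30.9°) · tan(20.9°) = -0.2285, so H_s = arccos(-0.2285) = 103.21°.

103.2°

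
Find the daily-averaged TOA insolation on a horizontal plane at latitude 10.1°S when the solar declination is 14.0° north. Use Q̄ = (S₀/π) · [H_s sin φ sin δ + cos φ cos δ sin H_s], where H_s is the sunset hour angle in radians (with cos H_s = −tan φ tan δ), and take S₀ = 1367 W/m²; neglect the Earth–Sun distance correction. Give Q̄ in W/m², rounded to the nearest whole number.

cos H_s = −tan(-10.1°) · tan(14.0°) = 0.0444, so H_s = arccos(0.0444) = 87.46°. In radians, H_s = 1.5265.
H_s sin φ sin δ = 1.5265 × -0.1754 × 0.2419 = -0.0648.
cos φ cos δ sin H_s = 0.9845 × 0.9703 × 0.9990 = 0.9543.
Q̄ = (1367/π) × (-0.0648 + 0.9543) = 435.13 × 0.8895 = 387.05 W/m².

387 W/m²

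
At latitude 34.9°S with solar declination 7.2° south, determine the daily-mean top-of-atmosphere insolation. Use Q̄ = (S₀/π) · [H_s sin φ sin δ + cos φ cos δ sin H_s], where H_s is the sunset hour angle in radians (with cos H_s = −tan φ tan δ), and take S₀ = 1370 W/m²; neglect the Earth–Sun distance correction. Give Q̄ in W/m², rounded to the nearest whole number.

405 W/m²

cos H_s = −tan(-34.9°) · tan(-7.2°) = -0.0881, so H_s = arccos(-0.0881) = 95.05°. In radians, H_s = 1.6589.
H_s sin φ sin δ = 1.6589 × -0.5721 × -0.1253 = 0.1189.
cos φ cos δ sin H_s = 0.8202 × 0.9921 × 0.9961 = 0.8105.
Q̄ = (1370/π) × (0.1189 + 0.8105) = 436.08 × 0.9294 = 405.29 W/m².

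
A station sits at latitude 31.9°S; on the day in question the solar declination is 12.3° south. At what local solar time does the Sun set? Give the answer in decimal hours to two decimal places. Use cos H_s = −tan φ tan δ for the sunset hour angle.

−tan φ tan δ = −(-0.6224)(-0.2180) = -0.1357; H_s = arccos(-0.1357) = 97.80°.
Sunset is at 12 + H_s/15 = 12 + 6.520 = 18.520 h local solar time.

18.52 h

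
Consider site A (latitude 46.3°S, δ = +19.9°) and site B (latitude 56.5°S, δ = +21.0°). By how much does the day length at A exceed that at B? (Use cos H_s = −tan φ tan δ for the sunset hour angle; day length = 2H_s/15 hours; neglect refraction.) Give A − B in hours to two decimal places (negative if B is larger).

+1.76 h

A: H_s = arccos(−tan -46.3° · tan 19.9°) = 67.74°, so 2H_s/15 = 9.0320 h.
B: H_s = arccos(−tan -56.5° · tan 21.0°) = 54.55°, so 2H_s/15 = 7.2733 h.
A − B = 9.0320 − 7.2733 = 1.7587 h.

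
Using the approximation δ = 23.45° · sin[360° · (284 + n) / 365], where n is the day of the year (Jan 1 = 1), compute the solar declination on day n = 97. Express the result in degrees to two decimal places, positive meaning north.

360 × (284 + 97) / 365 = 375.781°; sin(375.781°) = 0.2720.
δ = 23.45 × 0.2720 = 6.378° ≈ +6.38°.

+6.38°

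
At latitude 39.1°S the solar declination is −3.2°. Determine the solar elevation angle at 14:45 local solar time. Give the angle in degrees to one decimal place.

38.2°

Hour angle H = 15° × (14.75 − 12) = 41.25°.
cos θ_z = sin(-39.1°) sin(-3.2°) + cos(-39.1°) cos(-3.2°) cos(41.25°) = 0.0352 + 0.5826 = 0.6178.
θ_z = arccos(0.6178) = 51.84°, so the elevation is 90° − 51.84° = 38.16°.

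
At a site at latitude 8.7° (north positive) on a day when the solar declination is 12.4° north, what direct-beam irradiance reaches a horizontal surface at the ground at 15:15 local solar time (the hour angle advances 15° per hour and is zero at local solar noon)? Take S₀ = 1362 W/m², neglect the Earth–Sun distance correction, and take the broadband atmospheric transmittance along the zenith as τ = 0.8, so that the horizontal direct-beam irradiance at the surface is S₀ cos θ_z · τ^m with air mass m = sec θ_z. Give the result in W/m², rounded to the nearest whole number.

Hour angle H = 15° × (15.25 − 12) = 48.75°.
cos θ_z = sin(8.7°) sin(12.4°) + cos(8.7°) cos(12.4°) cos(48.75°) = 0.0325 + 0.6366 = 0.6691.
Air mass m = 1/cos θ_z = 1/0.6691 = 1.495; τ^m = 0.8^1.495 = 0.7163.
Surface direct beam = 1362 × 0.6691 × 0.7163 = 652.77 W/m².

653 W/m²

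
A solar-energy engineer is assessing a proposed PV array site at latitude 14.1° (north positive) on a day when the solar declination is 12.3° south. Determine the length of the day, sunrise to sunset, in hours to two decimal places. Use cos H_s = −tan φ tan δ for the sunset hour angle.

11.58 hours

−tan φ tan δ = −(0.2512)(-0.2180) = 0.0548; H_s = arccos(0.0548) = 86.86°.
Day length = 2 H_s / 15° h⁻¹ = 173.72° / 15 = 11.581 h.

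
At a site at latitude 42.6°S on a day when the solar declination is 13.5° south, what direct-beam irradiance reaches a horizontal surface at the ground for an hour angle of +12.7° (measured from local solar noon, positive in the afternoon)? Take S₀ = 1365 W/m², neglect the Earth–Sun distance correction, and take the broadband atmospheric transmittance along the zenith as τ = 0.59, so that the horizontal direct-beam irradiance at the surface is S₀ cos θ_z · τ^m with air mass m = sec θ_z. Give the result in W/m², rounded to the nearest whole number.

cos θ_z = sin(-42.6°) sin(-13.5°) + cos(-42.6°) cos(-13.5°) cos(12.70°) = 0.1580 + 0.6982 = 0.8562.
Air mass m = 1/cos θ_z = 1/0.8562 = 1.168; τ^m = 0.59^1.168 = 0.5400.
Surface direct beam = 1365 × 0.8562 × 0.5400 = 631.11 W/m².

631 W/m²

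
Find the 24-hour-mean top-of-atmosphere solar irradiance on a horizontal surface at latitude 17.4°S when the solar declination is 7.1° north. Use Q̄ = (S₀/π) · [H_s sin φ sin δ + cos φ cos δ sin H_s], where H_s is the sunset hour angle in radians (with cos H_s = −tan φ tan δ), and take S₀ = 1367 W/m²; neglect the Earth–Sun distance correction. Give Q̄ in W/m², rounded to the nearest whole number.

cos H_s = −tan(-17.4°) · tan(7.1°) = 0.0390, so H_s = arccos(0.0390) = 87.76°. In radians, H_s = 1.5317.
H_s sin φ sin δ = 1.5317 × -0.2990 × 0.1236 = -0.0566.
cos φ cos δ sin H_s = 0.9542 × 0.9923 × 0.9992 = 0.9461.
Q̄ = (1367/π) × (-0.0566 + 0.9461) = 435.13 × 0.8895 = 387.05 W/m².

387 W/m²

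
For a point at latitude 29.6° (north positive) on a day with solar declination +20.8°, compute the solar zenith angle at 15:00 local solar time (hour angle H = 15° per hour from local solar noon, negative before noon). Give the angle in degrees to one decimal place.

Hour angle H = 15° × (15 − 12) = 45.00°.
cos θ_z = sin(29.6°) sin(20.8°) + cos(29.6°) cos(20.8°) cos(45.00°) = 0.1754 + 0.5748 = 0.7502.
θ_z = arccos(0.7502) = 41.39°.

41.4°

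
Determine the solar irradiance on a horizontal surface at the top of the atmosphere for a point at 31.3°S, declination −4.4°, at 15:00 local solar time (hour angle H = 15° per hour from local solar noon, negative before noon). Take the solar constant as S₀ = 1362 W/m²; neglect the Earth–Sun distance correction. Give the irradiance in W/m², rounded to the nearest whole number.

Hour angle H = 15° × (15 − 12) = 45.00°.
cos θ_z = sin(-31.3°) sin(-4.4°) + cos(-31.3°) cos(-4.4°) cos(45.00°) = 0.0399 + 0.6024 = 0.6423.
Top-of-atmosphere irradiance = S₀ cos θ_z = 1362 × 0.6423 = 874.81 W/m².

875 W/m²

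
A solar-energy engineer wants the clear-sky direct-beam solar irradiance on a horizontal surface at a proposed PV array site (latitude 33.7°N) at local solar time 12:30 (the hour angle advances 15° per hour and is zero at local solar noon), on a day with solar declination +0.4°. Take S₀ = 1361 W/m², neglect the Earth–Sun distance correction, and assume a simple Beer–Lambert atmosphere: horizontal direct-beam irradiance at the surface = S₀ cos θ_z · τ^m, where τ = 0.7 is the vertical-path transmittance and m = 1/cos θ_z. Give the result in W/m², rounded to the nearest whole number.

733 W/m²

Hour angle H = 15° × (12.5 − 12) = 7.50°.
cos θ_z = sin φ sin δ + cos φ cos δ cos H = (0.5548)(0.0070) + (0.8320)(1.0000)(0.9914) = 0.8287.
Air mass m = 1/cos θ_z = 1/0.8287 = 1.207; τ^m = 0.7^1.207 = 0.6502.
Surface direct beam = 1361 × 0.8287 × 0.6502 = 733.34 W/m².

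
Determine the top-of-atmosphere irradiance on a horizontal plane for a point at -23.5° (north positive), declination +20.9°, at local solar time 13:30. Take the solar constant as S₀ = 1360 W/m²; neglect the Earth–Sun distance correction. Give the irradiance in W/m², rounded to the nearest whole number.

Hour angle H = 15° × (13.5 − 12) = 22.50°.
cos θ_z = sin φ sin δ + cos φ cos δ cos H = (-0.3987)(0.3567) + (0.9171)(0.9342)(0.9239) = 0.6493.
Top-of-atmosphere irradiance = S₀ cos θ_z = 1360 × 0.6493 = 883.05 W/m².

883 W/m²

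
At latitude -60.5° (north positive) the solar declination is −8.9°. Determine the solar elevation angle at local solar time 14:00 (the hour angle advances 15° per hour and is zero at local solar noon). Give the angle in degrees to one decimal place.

Hour angle H = 15° × (14 − 12) = 30.00°.
cos θ_z = sin(-60.5°) sin(-8.9°) + cos(-60.5°) cos(-8.9°) cos(30.00°) = 0.1347 + 0.4213 = 0.5560.
θ_z = arccos(0.5560) = 56.22°, so the elevation is 90° − 56.22° = 33.78°.

33.8°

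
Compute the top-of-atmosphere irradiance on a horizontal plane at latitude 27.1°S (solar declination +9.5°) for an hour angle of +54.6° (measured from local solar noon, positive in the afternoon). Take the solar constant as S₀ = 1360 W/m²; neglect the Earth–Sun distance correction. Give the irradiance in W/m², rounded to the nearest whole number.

With φ = -27.1°, δ = 9.5°, H = 54.60°: sin φ sin δ = -0.0752, cos φ cos δ cos H = 0.5086, so cos θ_z = 0.4334.
Top-of-atmosphere irradiance = S₀ cos θ_z = 1360 × 0.4334 = 589.42 W/m².

589 W/m²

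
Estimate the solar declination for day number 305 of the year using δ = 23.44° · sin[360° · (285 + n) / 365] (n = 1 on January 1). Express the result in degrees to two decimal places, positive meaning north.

-15.66°

360 × (285 + 305) / 365 = 581.918°; sin(581.918°) = -0.6681.
δ = 23.44 × -0.6681 = -15.660° ≈ -15.66°.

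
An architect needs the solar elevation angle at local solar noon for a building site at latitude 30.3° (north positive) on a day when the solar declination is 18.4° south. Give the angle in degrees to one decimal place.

At local solar noon the hour angle is zero, so the elevation is 90° − |φ − δ| = 90° − |30.3° − (-18.4°)| = 90° − 48.7° = 41.3°.

41.3°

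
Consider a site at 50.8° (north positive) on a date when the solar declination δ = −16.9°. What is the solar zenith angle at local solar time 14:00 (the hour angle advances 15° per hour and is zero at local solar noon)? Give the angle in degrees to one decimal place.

Hour angle H = 15° × (14 − 12) = 30.00°.
cos θ_z = sin(50.8°) sin(-16.9°) + cos(50.8°) cos(-16.9°) cos(30.00°) = -0.2253 + 0.5237 = 0.2984.
θ_z = arccos(0.2984) = 72.64°.

72.6°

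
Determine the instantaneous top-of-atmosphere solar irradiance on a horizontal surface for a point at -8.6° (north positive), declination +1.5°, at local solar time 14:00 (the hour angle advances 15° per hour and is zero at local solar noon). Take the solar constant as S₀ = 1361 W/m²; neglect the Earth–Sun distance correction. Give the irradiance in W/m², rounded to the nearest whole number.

Hour angle H = 15° × (14 − 12) = 30.00°.
cos θ_z = sin(-8.6°) sin(1.5°) + cos(-8.6°) cos(1.5°) cos(30.00°) = -0.0039 + 0.8560 = 0.8521.
Top-of-atmosphere irradiance = S₀ cos θ_z = 1361 × 0.8521 = 1159.71 W/m².

1160 W/m²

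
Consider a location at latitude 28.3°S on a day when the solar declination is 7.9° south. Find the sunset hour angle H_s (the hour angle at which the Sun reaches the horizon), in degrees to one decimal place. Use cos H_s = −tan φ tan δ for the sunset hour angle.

−tan φ tan δ = −(-0.5384)(-0.1388) = -0.0747; H_s = arccos(-0.0747) = 94.28°.

94.3°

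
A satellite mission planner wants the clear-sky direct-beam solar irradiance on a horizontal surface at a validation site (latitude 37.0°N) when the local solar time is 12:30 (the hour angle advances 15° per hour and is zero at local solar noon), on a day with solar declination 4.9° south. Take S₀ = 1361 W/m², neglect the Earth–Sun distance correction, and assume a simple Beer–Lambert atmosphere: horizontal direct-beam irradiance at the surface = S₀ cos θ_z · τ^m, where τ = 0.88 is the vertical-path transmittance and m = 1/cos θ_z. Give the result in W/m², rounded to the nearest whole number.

844 W/m²

Hour angle H = 15° × (12.5 − 12) = 7.50°.
cos θ_z = sin(37.0°) sin(-4.9°) + cos(37.0°) cos(-4.9°) cos(7.50°) = -0.0514 + 0.7889 = 0.7375.
Air mass m = 1/cos θ_z = 1/0.7375 = 1.356; τ^m = 0.88^1.356 = 0.8408.
Surface direct beam = 1361 × 0.7375 × 0.8408 = 843.94 W/m².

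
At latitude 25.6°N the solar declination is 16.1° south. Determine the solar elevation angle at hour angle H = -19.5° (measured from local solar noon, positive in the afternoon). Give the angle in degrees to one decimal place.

With φ = 25.6°, δ = -16.1°, H = -19.50°: sin φ sin δ = -0.1198, cos φ cos δ cos H = 0.8168, so cos θ_z = 0.6970.
θ_z = arccos(0.6970) = 45.81°, so the elevation is 90° − 45.81° = 44.19°.

44.2°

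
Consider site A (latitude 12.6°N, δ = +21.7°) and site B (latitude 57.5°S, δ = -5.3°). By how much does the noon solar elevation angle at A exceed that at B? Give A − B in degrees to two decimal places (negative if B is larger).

+43.10°

A: 90° − |12.6 − (21.7)| = 80.90°.
B: 90° − |-57.5 − (-5.3)| = 37.80°.
A − B = 80.90 − 37.80 = 43.10°.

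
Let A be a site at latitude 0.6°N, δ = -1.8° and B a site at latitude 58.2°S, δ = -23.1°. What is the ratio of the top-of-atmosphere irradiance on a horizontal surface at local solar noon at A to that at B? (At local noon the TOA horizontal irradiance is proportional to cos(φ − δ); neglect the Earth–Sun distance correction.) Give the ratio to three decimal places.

A: cos θ_z = cos(0.6° − (-1.8°)) = 0.9991.
B: cos θ_z = cos(-58.2° − (-23.1°)) = 0.8181.
Ratio A/B = 0.9991 / 0.8181 = 1.2212.

1.221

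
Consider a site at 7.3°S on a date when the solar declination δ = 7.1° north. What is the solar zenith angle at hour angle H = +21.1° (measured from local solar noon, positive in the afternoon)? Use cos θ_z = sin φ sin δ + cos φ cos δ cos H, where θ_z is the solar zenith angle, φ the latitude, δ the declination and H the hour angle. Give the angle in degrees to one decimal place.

cos θ_z = sin φ sin δ + cos φ cos δ cos H = (-0.1271)(0.1236) + (0.9919)(0.9923)(0.9330) = 0.9026.
θ_z = arccos(0.9026) = 25.50°.

25.5°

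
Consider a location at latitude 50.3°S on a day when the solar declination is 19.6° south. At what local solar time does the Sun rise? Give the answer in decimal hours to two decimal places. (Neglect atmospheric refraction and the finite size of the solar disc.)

4.31 h

cos H_s = −tan(-50.3°) · tan(-19.6°) = -0.4289, so H_s = arccos(-0.4289) = 115.40°.
Sunrise is at 12 − H_s/15 = 12 − 7.693 = 4.307 h local solar time.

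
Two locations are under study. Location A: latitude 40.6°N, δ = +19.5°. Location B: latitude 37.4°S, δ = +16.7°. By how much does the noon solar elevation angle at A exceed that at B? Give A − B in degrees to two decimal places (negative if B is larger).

A: 90° − |40.6 − (19.5)| = 68.90°.
B: 90° − |-37.4 − (16.7)| = 35.90°.
A − B = 68.90 − 35.90 = 33.00°.

+33.00°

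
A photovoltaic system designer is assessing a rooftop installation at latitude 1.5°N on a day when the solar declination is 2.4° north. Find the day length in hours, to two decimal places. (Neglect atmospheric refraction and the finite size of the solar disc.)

−tan φ tan δ = −(0.0262)(0.0419) = -0.0011; H_s = arccos(-0.0011) = 90.06°.
Day length = 2 H_s / 15° h⁻¹ = 180.12° / 15 = 12.008 h.

12.01 hours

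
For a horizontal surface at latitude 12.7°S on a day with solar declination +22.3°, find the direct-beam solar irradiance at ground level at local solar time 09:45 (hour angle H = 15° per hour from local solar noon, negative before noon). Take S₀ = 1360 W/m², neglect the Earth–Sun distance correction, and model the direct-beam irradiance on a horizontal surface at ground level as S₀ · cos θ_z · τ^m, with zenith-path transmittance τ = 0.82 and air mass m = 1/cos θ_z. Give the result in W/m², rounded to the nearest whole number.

674 W/m²

Hour angle H = 15° × (9.75 − 12) = -33.75°.
cos θ_z = sin(-12.7°) sin(22.3°) + cos(-12.7°) cos(22.3°) cos(-33.75°) = -0.0834 + 0.7505 = 0.6671.
Air mass m = 1/cos θ_z = 1/0.6671 = 1.499; τ^m = 0.82^1.499 = 0.7427.
Surface direct beam = 1360 × 0.6671 × 0.7427 = 673.82 W/m².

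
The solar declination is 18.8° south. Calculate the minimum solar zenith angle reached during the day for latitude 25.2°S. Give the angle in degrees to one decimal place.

6.4°

At local solar noon the hour angle is zero, so the zenith angle is |φ − δ| = |-25.2° − (-18.8°)| = 6.4°.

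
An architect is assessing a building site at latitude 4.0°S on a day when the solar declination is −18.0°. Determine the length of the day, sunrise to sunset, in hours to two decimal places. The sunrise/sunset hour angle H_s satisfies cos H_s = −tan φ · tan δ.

The sunset hour angle satisfies cos H_s = −tan φ tan δ = -0.0227, giving H_s = 91.30°.
Day length = 2 H_s / 15° h⁻¹ = 182.60° / 15 = 12.173 h.

12.17 hours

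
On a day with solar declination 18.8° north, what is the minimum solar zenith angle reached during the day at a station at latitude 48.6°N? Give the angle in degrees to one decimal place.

At local solar noon the hour angle is zero, so the zenith angle is |φ − δ| = |48.6° − (18.8°)| = 29.8°.

29.8°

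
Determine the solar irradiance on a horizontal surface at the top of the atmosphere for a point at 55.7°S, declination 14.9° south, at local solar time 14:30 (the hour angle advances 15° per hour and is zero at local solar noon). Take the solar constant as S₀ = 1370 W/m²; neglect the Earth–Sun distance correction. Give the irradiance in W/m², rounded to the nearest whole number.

883 W/m²

Hour angle H = 15° × (14.5 − 12) = 37.50°.
With φ = -55.7°, δ = -14.9°, H = 37.50°: sin φ sin δ = 0.2124, cos φ cos δ cos H = 0.4320, so cos θ_z = 0.6444.
Top-of-atmosphere irradiance = S₀ cos θ_z = 1370 × 0.6444 = 882.83 W/m².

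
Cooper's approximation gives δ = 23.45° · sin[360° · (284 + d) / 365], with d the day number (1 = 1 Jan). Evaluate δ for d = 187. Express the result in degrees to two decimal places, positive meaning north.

+22.70°

360 × (284 + 187) / 365 = 464.548°; sin(464.548°) = 0.9679.
δ = 23.45 × 0.9679 = 22.697° ≈ +22.70°.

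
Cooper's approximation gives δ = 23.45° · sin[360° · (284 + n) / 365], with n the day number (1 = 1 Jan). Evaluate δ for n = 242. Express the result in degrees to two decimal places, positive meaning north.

+8.48°

360 × (284 + 242) / 365 = 518.795°; sin(518.795°) = 0.3617.
δ = 23.45 × 0.3617 = 8.482° ≈ +8.48°.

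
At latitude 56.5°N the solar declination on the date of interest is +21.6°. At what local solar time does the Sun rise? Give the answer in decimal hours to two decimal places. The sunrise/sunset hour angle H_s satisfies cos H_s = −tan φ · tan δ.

3.55 h

cos H_s = −tan(56.5°) · tan(21.6°) = -0.5982, so H_s = arccos(-0.5982) = 126.74°.
Sunrise is at 12 − H_s/15 = 12 − 8.449 = 3.551 h local solar time.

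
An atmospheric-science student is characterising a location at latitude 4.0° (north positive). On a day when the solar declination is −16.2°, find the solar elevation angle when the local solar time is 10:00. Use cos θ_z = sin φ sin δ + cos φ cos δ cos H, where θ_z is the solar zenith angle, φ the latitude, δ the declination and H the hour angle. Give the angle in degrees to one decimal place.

Hour angle H = 15° × (10 − 12) = -30.00°.
cos θ_z = sin(4.0°) sin(-16.2°) + cos(4.0°) cos(-16.2°) cos(-30.00°) = -0.0195 + 0.8296 = 0.8101.
θ_z = arccos(0.8101) = 35.89°, so the elevation is 90° − 35.89° = 54.11°.

54.1°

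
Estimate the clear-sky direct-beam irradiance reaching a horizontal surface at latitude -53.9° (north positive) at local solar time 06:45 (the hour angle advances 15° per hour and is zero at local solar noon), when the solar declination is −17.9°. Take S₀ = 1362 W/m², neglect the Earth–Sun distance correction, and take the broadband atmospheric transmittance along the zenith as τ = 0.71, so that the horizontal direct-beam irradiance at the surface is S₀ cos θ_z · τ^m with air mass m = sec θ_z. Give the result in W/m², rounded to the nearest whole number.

Hour angle H = 15° × (6.75 − 12) = -78.75°.
cos θ_z = sin(-53.9°) sin(-17.9°) + cos(-53.9°) cos(-17.9°) cos(-78.75°) = 0.2483 + 0.1094 = 0.3577.
Air mass m = 1/cos θ_z = 1/0.3577 = 2.796; τ^m = 0.71^2.796 = 0.3838.
Surface direct beam = 1362 × 0.3577 × 0.3838 = 186.98 W/m².

187 W/m²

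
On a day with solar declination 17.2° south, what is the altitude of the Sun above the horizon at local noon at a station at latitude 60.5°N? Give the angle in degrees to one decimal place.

12.3°

At local solar noon the hour angle is zero, so the elevation is 90° − |φ − δ| = 90° − |60.5° − (-17.2°)| = 90° − 77.7° = 12.3°.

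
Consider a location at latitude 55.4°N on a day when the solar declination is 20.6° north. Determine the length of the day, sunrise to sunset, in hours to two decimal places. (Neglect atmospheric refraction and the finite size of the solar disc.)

16.40 hours

The sunset hour angle satisfies cos H_s = −tan φ tan δ = -0.5449, giving H_s = 123.02°.
Day length = 2 H_s / 15° h⁻¹ = 246.04° / 15 = 16.403 h.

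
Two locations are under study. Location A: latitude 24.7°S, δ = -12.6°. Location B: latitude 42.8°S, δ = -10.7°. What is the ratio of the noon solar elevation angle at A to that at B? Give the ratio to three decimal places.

A: 90° − |-24.7 − (-12.6)| = 77.90°.
B: 90° − |-42.8 − (-10.7)| = 57.90°.
Ratio A/B = 77.9000 / 57.9000 = 1.3454.

1.345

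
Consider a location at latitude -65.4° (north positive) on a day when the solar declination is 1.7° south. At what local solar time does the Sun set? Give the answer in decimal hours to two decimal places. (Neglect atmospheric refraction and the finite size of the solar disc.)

cos H_s = −tan(-65.4°) · tan(-1.7°) = -0.0648, so H_s = arccos(-0.0648) = 93.72°.
Sunset is at 12 + H_s/15 = 12 + 6.248 = 18.248 h local solar time.

18.25 h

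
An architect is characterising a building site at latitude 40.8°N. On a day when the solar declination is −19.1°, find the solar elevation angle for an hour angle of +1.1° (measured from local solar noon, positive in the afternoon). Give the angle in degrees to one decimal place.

With φ = 40.8°, δ = -19.1°, H = 1.10°: sin φ sin δ = -0.2138, cos φ cos δ cos H = 0.7152, so cos θ_z = 0.5014.
θ_z = arccos(0.5014) = 59.91°, so the elevation is 90° − 59.91° = 30.09°.

30.1°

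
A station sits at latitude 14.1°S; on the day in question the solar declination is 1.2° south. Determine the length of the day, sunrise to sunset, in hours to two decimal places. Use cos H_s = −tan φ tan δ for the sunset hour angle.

12.04 hours

The sunset hour angle satisfies cos H_s = −tan φ tan δ = -0.0053, giving H_s = 90.30°.
Day length = 2 H_s / 15° h⁻¹ = 180.60° / 15 = 12.040 h.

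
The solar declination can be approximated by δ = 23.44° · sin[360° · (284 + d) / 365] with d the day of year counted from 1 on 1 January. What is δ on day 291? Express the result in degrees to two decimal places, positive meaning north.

-10.69°

360 × (284 + 291) / 365 = 567.123°; sin(567.123°) = -0.4559.
δ = 23.44 × -0.4559 = -10.686° ≈ -10.69°.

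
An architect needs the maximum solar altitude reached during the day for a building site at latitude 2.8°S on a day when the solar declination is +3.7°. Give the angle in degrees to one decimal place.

83.5°

At local solar noon the hour angle is zero, so the elevation is 90° − |φ − δ| = 90° − |-2.8° − (3.7°)| = 90° − 6.5° = 83.5°.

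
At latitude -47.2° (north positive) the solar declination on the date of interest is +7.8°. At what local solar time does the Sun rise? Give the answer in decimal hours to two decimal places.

6.57 h

The sunset hour angle satisfies cos H_s = −tan φ tan δ = 0.1479, giving H_s = 81.49°.
Sunrise is at 12 − H_s/15 = 12 − 5.433 = 6.567 h local solar time.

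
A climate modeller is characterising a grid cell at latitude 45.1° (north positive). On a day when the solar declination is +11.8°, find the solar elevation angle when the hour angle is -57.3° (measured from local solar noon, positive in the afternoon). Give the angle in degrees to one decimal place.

cos θ_z = sin(45.1°) sin(11.8°) + cos(45.1°) cos(11.8°) cos(-57.30°) = 0.1449 + 0.3733 = 0.5182.
θ_z = arccos(0.5182) = 58.79°, so the elevation is 90° − 58.79° = 31.21°.

31.2°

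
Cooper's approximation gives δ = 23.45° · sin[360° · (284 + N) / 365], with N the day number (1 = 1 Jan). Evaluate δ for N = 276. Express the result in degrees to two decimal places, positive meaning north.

-5.01°

360 × (284 + 276) / 365 = 552.329°; sin(552.329°) = -0.2135.
δ = 23.45 × -0.2135 = -5.007° ≈ -5.01°.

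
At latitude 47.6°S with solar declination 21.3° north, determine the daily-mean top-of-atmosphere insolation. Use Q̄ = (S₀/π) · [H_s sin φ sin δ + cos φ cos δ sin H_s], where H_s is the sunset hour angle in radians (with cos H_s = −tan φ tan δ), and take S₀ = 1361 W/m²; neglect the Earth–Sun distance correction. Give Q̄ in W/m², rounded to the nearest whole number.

The sunset hour angle satisfies cos H_s = −tan φ tan δ = 0.4270, giving H_s = 64.72°. In radians, H_s = 1.1296.
H_s sin φ sin δ = 1.1296 × -0.7385 × 0.3633 = -0.3031.
cos φ cos δ sin H_s = 0.6743 × 0.9317 × 0.9042 = 0.5681.
Q̄ = (1361/π) × (-0.3031 + 0.5681) = 433.22 × 0.2650 = 114.80 W/m².

115 W/m²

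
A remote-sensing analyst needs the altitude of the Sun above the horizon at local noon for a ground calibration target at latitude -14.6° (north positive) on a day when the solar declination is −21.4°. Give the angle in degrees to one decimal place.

83.2°

At local solar noon the hour angle is zero, so the elevation is 90° − |φ − δ| = 90° − |-14.6° − (-21.4°)| = 90° − 6.8° = 83.2°.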